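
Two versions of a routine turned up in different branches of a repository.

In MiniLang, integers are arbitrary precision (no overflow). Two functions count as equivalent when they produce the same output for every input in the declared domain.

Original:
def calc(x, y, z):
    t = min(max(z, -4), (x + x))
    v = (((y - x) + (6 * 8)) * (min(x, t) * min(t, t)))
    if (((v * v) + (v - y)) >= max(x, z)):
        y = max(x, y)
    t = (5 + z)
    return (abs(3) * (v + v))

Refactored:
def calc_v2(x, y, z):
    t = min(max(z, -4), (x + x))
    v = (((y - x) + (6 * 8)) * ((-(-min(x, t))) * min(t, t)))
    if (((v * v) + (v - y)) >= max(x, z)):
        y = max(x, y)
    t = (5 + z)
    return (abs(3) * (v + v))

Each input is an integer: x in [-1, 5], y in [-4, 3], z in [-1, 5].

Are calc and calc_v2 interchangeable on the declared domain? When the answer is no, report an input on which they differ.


The two versions differ — the changes include same computation, different form.
One worked example (x=1, y=-4, z=0) — calc: t=0, then v=0, then (((v * v) + (v - y)) >= max(x, z)) is true, then y=1, then t=5, then returns 0; calc_v2: t=0, then v=0, then (((v * v) + (v - y)) >= max(x, z)) is true, then y=1, then t=5, then returns 0; agreement on 0.
An exhaustive pass over the 392 declared inputs shows identical outputs.
verdict: equivalent


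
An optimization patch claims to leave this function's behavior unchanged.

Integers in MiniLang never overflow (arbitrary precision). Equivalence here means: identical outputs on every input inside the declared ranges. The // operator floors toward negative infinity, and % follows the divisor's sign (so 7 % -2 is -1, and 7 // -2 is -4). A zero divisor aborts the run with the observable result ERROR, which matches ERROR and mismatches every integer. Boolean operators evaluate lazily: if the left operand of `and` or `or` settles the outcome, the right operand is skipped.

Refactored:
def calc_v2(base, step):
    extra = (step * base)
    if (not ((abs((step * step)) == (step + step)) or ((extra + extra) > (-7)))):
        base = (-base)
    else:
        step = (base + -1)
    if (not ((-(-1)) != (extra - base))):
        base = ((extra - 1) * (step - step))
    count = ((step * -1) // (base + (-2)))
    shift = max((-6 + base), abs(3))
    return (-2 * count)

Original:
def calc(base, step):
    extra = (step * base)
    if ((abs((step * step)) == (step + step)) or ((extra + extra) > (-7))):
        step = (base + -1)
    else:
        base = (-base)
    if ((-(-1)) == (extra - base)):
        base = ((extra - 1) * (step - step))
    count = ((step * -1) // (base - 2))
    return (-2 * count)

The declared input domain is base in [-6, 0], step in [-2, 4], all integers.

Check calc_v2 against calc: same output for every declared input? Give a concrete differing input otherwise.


Equivalent — the differences include arithmetic usage differs, and constant usage differs, and comparison usage differs, and min/max/abs usage differs, and boolean connective usage differs, and statement counts differ, and local variable names differ, yet no declared input distinguishes the two.
As a probe, take base=-5, step=3: calc runs extra := -15 | ((abs((step * step)) == (step + step)) or ((extra + extra) > (-7))): false | base := 5 | ((-(-1)) == (extra - base)): false | count := -1 | result 2; calc_v2 runs extra := -15 | (not ((abs((step * step)) == (step + step)) or ((extra + extra) > (-7)))): true | base := 5 | (not ((-(-1)) != (extra - base))): false | count := -1 | shift := 3 | result 2; both end at 2.
Sweeping the whole domain (49 inputs) finds no disagreement.
verdict: equivalent


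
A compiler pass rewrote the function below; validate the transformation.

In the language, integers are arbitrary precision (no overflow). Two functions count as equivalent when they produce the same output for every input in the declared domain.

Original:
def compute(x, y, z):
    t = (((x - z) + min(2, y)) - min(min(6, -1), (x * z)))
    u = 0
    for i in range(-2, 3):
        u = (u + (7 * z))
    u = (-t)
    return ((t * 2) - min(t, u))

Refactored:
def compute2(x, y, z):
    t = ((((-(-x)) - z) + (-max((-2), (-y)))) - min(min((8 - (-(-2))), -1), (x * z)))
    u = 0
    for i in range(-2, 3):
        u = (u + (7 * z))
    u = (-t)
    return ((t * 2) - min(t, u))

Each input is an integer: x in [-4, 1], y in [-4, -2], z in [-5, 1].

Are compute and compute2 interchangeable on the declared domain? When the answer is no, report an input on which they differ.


This is a faithful refactor — arithmetic usage differs, min/max/abs usage differs, constant usage differs, but the computed results match everywhere.
One worked example (x=1, y=-4, z=-4) — compute: t := 5 | u := 0 | iter i=-2: | u := -28 | iter i=-1: | u := -56 | iter i=0: | u := -84 | iter i=1: | u := -112 | iter i=2: | u := -140 | u := -5 | result 15; compute2: t := 5 | u := 0 | iter i=-2: | u := -28 | iter i=-1: | u := -56 | iter i=0: | u := -84 | iter i=1: | u := -112 | iter i=2: | u := -140 | u := -5 | result 15; agreement on 15.
Every one of the 126 inputs gives matching results.
verdict: equivalent


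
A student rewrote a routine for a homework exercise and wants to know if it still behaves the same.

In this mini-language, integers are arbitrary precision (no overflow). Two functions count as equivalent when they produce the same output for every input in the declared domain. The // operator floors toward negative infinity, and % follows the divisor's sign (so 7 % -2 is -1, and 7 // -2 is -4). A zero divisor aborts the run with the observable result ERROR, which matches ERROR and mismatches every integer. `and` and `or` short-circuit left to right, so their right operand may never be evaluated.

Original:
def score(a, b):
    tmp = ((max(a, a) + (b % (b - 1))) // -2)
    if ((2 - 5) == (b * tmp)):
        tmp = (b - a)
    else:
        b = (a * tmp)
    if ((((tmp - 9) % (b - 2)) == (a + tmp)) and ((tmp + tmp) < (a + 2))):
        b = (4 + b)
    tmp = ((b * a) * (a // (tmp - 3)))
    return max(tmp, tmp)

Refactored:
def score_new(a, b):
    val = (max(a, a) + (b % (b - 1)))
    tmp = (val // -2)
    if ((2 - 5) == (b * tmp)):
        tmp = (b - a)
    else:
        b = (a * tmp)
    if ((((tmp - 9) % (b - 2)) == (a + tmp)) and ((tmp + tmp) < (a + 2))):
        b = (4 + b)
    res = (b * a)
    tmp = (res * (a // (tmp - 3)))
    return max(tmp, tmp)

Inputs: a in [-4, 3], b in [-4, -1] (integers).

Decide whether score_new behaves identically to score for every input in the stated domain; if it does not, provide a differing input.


The two versions differ — the changes include statement counts differ; also local variable names differ.
Spot check at a=0, b=-3 — score: tmp becomes 1; next ((2 - 5) == (b * tmp)) evaluates to true; next tmp becomes -3; next ((((tmp - 9) % (b - 2)) == (a + tmp)) and ((tmp + tmp) < (a + 2))) evaluates to false; next tmp becomes 0; next final value 0. score_new: val becomes -3; next tmp becomes 1; next ((2 - 5) == (b * tmp)) evaluates to true; next tmp becomes -3; next ((((tmp - 9) % (b - 2)) == (a + tmp)) and ((tmp + tmp) < (a + 2))) evaluates to false; next res becomes 0; next tmp becomes 0; next final value 0. Both give 0.
An exhaustive pass over the 32 declared inputs shows identical outputs.
verdict: equivalent


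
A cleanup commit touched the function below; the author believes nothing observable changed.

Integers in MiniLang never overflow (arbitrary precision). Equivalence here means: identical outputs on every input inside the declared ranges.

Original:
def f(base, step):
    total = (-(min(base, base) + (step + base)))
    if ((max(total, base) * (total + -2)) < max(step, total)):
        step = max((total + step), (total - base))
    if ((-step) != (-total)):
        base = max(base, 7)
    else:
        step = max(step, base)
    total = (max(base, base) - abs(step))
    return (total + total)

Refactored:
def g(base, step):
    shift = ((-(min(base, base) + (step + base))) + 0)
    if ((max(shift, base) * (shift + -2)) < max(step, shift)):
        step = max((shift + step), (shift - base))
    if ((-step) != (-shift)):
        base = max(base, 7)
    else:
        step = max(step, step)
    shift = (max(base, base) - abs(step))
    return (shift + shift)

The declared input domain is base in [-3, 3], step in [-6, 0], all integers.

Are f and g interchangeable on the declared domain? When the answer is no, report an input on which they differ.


These are not equivalent — on base=1, step=0 the outputs split (0 vs -2).
f: total becomes -2; next ((max(total, base) * (total + -2)) < max(step, total)) evaluates to true; next step becomes -2; next ((-step) != (-total)) evaluates to false; next step becomes 1; next total becomes 0; next final value 0
g: shift becomes -2; next ((max(shift, base) * (shift + -2)) < max(step, shift)) evaluates to true; next step becomes -2; next ((-step) != (-shift)) evaluates to false; next step becomes -2; next shift becomes -1; next final value -2
verdict: not equivalent; witness: base=1, step=0


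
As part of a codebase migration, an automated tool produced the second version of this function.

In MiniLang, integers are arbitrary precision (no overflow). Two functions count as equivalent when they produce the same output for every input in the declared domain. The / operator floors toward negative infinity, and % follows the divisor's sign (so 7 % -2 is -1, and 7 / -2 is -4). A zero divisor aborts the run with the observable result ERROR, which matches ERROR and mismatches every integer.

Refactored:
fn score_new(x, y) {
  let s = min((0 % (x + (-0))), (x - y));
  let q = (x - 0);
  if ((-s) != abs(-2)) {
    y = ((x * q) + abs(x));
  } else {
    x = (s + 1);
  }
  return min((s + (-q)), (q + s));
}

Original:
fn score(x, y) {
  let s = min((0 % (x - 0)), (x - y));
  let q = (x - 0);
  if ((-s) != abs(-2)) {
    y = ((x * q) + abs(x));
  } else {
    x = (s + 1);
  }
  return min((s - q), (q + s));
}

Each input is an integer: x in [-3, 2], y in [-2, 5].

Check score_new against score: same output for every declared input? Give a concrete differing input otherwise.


Equivalent — the differences include arithmetic usage differs, yet no declared input distinguishes the two.
Tracing x=1, y=2: score: s=-1, then q=1, then ((-s) != abs(-2)) is true, then y=2, then returns -2 | score_new: s=-1, then q=1, then ((-s) != abs(-2)) is true, then y=2, then returns -2 — matching result -2.
Sweeping the whole domain (48 inputs) finds no disagreement.
verdict: equivalent


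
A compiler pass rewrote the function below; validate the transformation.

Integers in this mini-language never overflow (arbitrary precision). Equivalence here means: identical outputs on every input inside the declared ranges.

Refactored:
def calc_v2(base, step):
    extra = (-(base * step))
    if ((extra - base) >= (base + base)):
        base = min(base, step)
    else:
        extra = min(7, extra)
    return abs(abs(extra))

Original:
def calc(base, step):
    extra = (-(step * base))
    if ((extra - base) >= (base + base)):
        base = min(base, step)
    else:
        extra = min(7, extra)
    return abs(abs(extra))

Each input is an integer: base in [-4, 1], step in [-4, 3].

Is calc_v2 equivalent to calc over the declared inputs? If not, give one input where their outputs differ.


This is a faithful refactor — same computation, different form, but the computed results match everywhere.
As a probe, take base=-2, step=3: calc runs extra := 6 | ((extra - base) >= (base + base)): true | base := -2 | result 6; calc_v2 runs extra := 6 | ((extra - base) >= (base + base)): true | base := -2 | result 6; both end at 6.
An exhaustive pass over the 48 declared inputs shows identical outputs.
verdict: equivalent


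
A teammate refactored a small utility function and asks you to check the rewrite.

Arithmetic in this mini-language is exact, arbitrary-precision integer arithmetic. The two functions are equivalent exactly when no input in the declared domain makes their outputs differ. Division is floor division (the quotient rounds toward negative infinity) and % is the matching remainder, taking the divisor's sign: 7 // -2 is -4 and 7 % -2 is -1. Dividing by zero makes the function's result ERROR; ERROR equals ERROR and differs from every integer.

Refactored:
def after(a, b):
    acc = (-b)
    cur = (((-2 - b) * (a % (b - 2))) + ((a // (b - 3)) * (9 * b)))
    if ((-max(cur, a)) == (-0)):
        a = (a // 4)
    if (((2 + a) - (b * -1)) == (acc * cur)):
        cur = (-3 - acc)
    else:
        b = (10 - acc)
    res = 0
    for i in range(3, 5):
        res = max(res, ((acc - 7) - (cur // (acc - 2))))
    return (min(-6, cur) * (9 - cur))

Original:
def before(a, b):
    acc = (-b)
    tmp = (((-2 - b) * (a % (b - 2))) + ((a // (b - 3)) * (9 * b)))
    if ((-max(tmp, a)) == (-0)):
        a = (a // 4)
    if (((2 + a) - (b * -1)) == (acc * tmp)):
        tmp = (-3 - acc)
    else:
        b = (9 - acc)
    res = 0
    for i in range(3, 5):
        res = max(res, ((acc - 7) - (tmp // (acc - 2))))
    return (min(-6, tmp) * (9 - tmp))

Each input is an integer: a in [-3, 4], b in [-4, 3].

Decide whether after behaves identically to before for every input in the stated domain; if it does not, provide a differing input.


The suspicious edit (`9` became `10`) never changes the result for any input inside the declared domain; all 64 inputs agree.
verdict: equivalent


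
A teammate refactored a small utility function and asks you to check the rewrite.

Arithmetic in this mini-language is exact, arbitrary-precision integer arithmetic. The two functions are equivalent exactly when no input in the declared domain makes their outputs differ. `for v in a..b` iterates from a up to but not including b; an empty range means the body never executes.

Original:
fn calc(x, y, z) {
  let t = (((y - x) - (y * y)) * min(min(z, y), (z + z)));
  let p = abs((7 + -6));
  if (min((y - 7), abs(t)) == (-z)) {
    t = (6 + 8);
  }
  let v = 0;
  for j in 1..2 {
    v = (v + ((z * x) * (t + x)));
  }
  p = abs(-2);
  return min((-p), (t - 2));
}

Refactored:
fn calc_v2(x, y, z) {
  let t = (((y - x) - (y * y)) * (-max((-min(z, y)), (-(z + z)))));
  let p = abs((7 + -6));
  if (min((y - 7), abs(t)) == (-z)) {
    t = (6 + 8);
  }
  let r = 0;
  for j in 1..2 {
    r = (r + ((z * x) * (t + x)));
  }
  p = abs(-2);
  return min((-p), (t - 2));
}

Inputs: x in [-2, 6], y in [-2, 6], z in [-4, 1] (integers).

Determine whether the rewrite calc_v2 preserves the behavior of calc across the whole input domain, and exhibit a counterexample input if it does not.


Comparing the listings, the differences include: local variable names differ; and min/max/abs usage differs.
As a probe, take x=-2, y=1, z=-3: calc runs t = -12; p = 1; (min((y - 7), abs(t)) == (-z)) -> false; v = 0; [j=1]; v = -84; p = 2; return -14; calc_v2 runs t = -12; p = 1; (min((y - 7), abs(t)) == (-z)) -> false; r = 0; [j=1]; r = -84; p = 2; return -14; both end at -14.
An exhaustive pass over the 486 declared inputs shows identical outputs.
verdict: equivalent


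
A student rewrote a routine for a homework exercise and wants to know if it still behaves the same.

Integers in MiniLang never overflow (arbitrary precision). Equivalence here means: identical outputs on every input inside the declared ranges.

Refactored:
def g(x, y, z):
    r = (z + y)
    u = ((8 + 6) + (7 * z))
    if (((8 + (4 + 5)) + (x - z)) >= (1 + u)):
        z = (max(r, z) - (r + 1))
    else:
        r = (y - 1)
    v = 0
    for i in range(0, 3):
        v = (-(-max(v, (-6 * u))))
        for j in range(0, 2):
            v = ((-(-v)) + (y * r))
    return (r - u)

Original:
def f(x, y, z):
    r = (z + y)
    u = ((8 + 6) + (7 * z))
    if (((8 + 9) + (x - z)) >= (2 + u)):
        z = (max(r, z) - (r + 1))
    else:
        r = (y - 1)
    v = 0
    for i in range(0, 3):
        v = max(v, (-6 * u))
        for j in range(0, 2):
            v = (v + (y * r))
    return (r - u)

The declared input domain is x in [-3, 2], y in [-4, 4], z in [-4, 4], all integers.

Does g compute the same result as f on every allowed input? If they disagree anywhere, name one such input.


At x=-2, y=-4, z=0: f gives -19, g gives -18.
verdict: not equivalent; witness: x=-2, y=-4, z=0


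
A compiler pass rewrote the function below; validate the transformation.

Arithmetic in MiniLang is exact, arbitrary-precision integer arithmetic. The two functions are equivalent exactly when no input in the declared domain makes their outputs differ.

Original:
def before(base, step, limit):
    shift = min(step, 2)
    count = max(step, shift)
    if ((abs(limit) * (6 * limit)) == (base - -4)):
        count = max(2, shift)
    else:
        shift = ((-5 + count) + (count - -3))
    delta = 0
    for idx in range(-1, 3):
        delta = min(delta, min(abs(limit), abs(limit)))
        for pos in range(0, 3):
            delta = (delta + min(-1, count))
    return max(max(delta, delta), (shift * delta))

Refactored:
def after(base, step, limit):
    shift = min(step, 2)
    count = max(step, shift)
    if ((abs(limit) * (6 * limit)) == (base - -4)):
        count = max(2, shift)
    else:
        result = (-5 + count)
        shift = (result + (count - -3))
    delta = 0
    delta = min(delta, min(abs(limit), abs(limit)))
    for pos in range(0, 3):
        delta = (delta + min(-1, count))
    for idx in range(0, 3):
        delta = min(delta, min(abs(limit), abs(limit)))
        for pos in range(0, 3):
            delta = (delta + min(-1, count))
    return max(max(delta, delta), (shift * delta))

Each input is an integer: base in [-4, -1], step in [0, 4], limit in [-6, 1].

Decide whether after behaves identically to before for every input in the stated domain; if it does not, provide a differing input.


The two are interchangeable: loop structure differs; constant usage differs; min/max/abs usage differs; arithmetic usage differs; statement counts differ; local variable names differ, and every declared input agrees.
Spot check at base=-4, step=3, limit=-6 — before: shift becomes 2; next count becomes 3; next ((abs(limit) * (6 * limit)) == (base - -4)) evaluates to false; next shift becomes 4; next delta becomes 0; next at idx=-1:; next delta becomes 0; next at pos=0:; next delta becomes -1; next at pos=1:; next delta becomes -2; next at pos=2:; next delta becomes -3; next at idx=0:; next delta becomes -3; next at pos=0:; next delta becomes -4; next at pos=1:; next delta becomes -5; next at pos=2:; next delta becomes -6; next at idx=1:; next delta becomes -6; next at pos=0:; next delta becomes -7; next at pos=1:; next delta becomes -8; next at pos=2:; next delta becomes -9; next at idx=2:; next delta becomes -9; next at pos=0:; next delta becomes -10; next at pos=1:; next delta becomes -11; next at pos=2:; next delta becomes -12; next final value -12. after: shift becomes 2; next count becomes 3; next ((abs(limit) * (6 * limit)) == (base - -4)) evaluates to false; next result becomes -2; next shift becomes 4; next delta becomes 0; next delta becomes 0; next at pos=0:; next delta becomes -1; next at pos=1:; next delta becomes -2; next at pos=2:; next delta becomes -3; next at idx=0:; next delta becomes -3; next at pos=0:; next delta becomes -4; next at pos=1:; next delta becomes -5; next at pos=2:; next delta becomes -6; next at idx=1:; next delta becomes -6; next at pos=0:; next delta becomes -7; next at pos=1:; next delta becomes -8; next at pos=2:; next delta becomes -9; next at idx=2:; next delta becomes -9; next at pos=0:; next delta becomes -10; next at pos=1:; next delta becomes -11; next at pos=2:; next delta becomes -12; next final value -12. Both give -12.
Sweeping the whole domain (160 inputs) finds no disagreement.
verdict: equivalent


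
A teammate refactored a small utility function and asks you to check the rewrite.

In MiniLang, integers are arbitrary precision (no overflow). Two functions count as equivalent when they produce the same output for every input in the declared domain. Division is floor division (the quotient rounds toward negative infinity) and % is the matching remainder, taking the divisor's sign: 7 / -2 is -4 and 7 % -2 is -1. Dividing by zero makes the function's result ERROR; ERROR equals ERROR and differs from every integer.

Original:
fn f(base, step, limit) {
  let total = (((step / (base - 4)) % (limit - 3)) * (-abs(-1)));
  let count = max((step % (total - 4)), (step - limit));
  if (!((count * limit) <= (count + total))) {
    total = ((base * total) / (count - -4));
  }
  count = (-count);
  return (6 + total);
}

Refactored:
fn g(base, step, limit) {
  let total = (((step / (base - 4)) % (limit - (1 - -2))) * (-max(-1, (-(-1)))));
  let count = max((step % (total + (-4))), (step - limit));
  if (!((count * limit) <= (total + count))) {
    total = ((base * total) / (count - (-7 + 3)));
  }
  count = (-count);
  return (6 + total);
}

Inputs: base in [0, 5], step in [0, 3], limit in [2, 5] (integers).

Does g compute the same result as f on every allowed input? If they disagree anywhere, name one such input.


Although min/max/abs usage differs, plus arithmetic usage differs, plus constant usage differs, 96/96 inputs agree.
verdict: equivalent


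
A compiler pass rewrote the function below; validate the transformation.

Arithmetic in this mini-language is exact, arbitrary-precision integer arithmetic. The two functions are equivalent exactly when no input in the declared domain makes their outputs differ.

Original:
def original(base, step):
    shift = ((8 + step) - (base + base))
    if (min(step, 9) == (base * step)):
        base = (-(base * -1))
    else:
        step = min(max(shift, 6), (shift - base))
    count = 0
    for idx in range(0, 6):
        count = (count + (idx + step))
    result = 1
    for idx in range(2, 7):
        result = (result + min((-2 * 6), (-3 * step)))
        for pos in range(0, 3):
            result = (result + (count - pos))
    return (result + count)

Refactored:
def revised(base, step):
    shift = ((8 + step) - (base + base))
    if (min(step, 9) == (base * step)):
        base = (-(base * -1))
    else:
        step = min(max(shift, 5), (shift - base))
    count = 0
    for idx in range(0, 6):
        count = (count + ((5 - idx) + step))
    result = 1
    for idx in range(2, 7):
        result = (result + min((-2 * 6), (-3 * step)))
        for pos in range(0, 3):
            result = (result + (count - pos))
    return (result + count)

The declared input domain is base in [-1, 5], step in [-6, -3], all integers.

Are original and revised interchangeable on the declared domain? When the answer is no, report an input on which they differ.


The rewrite breaks on base=-1, step=-5, where the results are 712 and 631.
original: shift = 5; (min(step, 9) == (base * step)) -> false; step = 6; count = 0; [idx=0]; count = 6; [idx=1]; count = 13; [idx=2]; count = 21; [idx=3]; count = 30; [idx=4]; count = 40; [idx=5]; count = 51; result = 1; [idx=2]; result = -17; [pos=0]; result = 34; [pos=1]; result = 84; [pos=2]; result = 133; [idx=3]; result = 115; [pos=0]; result = 166; [pos=1]; result = 216; [pos=2]; result = 265; [idx=4]; result = 247; [pos=0]; result = 298; [pos=1]; result = 348; [pos=2]; result = 397; [idx=5]; result = 379; [pos=0]; result = 430; [pos=1]; result = 480; [pos=2]; result = 529; [idx=6]; result = 511; [pos=0]; result = 562; [pos=1]; result = 612; [pos=2]; result = 661; return 712
revised: shift = 5; (min(step, 9) == (base * step)) -> false; step = 5; count = 0; [idx=0]; count = 10; [idx=1]; count = 19; [idx=2]; count = 27; [idx=3]; count = 34; [idx=4]; count = 40; [idx=5]; count = 45; result = 1; [idx=2]; result = -14; [pos=0]; result = 31; [pos=1]; result = 75; [pos=2]; result = 118; [idx=3]; result = 103; [pos=0]; result = 148; [pos=1]; result = 192; [pos=2]; result = 235; [idx=4]; result = 220; [pos=0]; result = 265; [pos=1]; result = 309; [pos=2]; result = 352; [idx=5]; result = 337; [pos=0]; result = 382; [pos=1]; result = 426; [pos=2]; result = 469; [idx=6]; result = 454; [pos=0]; result = 499; [pos=1]; result = 543; [pos=2]; result = 586; return 631
verdict: not equivalent; witness: base=-1, step=-5


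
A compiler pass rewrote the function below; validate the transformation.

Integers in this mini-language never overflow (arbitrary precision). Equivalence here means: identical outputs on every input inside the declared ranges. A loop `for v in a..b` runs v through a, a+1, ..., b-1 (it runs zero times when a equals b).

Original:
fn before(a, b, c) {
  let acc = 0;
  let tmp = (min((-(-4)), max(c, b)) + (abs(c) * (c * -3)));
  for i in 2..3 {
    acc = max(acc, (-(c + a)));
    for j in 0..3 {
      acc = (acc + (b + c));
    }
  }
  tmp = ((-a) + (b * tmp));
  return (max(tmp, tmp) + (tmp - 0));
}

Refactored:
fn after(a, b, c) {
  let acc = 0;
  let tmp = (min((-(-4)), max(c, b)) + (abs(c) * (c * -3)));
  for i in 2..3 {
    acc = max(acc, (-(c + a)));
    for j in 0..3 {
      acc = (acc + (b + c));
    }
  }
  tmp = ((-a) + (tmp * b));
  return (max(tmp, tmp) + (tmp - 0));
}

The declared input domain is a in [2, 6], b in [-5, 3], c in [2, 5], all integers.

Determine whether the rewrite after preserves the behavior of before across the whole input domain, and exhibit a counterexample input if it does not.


The two are interchangeable: same computation, different form, and every declared input agrees.
As a probe, take a=2, b=-5, c=5: before runs acc := 0 | tmp := -71 | iter i=2: | acc := 0 | iter j=0: | acc := 0 | iter j=1: | acc := 0 | iter j=2: | acc := 0 | tmp := 353 | result 706; after runs acc := 0 | tmp := -71 | iter i=2: | acc := 0 | iter j=0: | acc := 0 | iter j=1: | acc := 0 | iter j=2: | acc := 0 | tmp := 353 | result 706; both end at 706.
An exhaustive pass over the 180 declared inputs shows identical outputs.
verdict: equivalent


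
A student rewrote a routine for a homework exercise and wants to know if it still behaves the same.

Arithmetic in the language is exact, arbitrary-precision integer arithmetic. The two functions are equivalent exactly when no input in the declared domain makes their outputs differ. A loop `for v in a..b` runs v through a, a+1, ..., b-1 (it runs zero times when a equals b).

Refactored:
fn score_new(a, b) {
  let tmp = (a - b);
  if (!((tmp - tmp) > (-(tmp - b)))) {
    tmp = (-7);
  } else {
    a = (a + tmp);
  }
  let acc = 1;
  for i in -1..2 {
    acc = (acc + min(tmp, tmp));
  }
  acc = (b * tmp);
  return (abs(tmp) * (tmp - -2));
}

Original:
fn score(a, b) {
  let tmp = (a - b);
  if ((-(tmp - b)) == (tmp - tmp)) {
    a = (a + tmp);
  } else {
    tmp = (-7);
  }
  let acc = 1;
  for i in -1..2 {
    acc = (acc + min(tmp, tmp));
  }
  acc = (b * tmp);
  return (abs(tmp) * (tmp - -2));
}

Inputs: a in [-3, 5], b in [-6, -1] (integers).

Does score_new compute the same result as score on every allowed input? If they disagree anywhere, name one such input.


Input a=-3, b=-6: -35 from score versus 15 from score_new.
verdict: not equivalent; witness: a=-3, b=-6


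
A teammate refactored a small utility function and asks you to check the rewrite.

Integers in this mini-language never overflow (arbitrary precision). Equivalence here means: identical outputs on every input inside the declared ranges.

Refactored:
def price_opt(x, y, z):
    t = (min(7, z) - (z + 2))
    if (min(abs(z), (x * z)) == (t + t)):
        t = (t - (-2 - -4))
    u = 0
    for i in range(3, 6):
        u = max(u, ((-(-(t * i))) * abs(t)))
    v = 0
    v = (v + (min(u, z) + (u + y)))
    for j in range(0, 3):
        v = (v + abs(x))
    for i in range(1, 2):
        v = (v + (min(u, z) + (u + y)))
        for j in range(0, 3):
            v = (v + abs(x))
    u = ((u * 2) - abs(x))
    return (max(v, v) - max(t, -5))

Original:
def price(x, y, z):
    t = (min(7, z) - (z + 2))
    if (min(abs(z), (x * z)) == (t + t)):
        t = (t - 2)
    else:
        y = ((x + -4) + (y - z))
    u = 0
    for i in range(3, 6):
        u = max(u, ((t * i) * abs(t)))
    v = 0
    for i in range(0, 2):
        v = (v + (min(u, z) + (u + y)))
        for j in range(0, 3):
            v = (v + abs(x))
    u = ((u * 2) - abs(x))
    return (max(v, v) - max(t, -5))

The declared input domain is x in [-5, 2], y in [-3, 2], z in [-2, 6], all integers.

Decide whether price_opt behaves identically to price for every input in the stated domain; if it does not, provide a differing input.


Input x=-5, y=-3, z=-2: 8 from price versus 22 from price_opt.
verdict: not equivalent; witness: x=-5, y=-3, z=-2


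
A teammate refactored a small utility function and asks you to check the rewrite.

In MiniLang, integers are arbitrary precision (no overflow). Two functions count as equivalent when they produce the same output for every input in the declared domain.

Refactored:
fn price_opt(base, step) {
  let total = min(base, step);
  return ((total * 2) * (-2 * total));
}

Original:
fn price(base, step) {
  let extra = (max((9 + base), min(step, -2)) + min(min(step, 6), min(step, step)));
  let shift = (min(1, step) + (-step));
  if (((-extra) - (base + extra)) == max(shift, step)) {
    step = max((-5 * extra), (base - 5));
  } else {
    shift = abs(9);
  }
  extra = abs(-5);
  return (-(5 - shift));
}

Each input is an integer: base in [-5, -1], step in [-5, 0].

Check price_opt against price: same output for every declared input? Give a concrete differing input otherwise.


On input base=-5, step=-5, price returns 4 while price_opt returns -100.
verdict: not equivalent; witness: base=-5, step=-5


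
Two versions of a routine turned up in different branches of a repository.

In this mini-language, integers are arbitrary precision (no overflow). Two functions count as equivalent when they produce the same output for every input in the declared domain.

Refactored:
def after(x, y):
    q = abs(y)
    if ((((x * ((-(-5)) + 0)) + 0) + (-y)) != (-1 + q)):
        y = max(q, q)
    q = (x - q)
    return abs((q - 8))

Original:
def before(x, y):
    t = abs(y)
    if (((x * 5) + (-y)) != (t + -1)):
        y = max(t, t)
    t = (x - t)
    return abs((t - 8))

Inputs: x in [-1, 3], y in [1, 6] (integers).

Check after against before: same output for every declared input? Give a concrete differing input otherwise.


Comparing the listings, the differences include: constant usage differs, and local variable names differ, and arithmetic usage differs.
One worked example (x=0, y=2) — before: t becomes 2; next (((x * 5) + (-y)) != (t + -1)) evaluates to true; next y becomes 2; next t becomes -2; next final value 10; after: q becomes 2; next ((((x * ((-(-5)) + 0)) + 0) + (-y)) != (-1 + q)) evaluates to true; next y becomes 2; next q becomes -2; next final value 10; agreement on 10.
Sweeping the whole domain (30 inputs) finds no disagreement.
verdict: equivalent


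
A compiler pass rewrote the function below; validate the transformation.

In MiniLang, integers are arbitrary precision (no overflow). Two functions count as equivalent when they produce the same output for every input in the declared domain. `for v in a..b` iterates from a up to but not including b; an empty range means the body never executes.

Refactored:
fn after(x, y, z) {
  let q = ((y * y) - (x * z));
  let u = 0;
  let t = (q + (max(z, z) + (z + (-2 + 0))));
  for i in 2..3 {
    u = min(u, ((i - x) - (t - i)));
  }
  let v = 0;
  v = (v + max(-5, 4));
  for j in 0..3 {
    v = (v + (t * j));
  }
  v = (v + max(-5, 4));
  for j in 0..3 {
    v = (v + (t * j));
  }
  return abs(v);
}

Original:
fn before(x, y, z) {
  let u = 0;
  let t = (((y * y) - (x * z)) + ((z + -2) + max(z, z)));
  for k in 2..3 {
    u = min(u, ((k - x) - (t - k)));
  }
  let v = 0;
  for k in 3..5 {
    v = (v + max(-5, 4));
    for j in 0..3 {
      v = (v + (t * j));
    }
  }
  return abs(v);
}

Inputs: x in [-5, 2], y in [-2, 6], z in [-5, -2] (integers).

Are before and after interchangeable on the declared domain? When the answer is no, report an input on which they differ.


Side by side, the visible changes include: statement counts differ; also local variable names differ; also arithmetic usage differs; also loop structure differs; also min/max/abs usage differs; also constant usage differs.
Spot check at x=-2, y=2, z=-4 — before: u := 0 | t := -14 | iter k=2: | u := 0 | v := 0 | iter k=3: | v := 4 | iter j=0: | v := 4 | iter j=1: | v := -10 | iter j=2: | v := -38 | iter k=4: | v := -34 | iter j=0: | v := -34 | iter j=1: | v := -48 | iter j=2: | v := -76 | result 76. after: q := -4 | u := 0 | t := -14 | iter i=2: | u := 0 | v := 0 | v := 4 | iter j=0: | v := 4 | iter j=1: | v := -10 | iter j=2: | v := -38 | v := -34 | iter j=0: | v := -34 | iter j=1: | v := -48 | iter j=2: | v := -76 | result 76. Both give 76.
Sweeping the whole domain (288 inputs) finds no disagreement.
verdict: equivalent


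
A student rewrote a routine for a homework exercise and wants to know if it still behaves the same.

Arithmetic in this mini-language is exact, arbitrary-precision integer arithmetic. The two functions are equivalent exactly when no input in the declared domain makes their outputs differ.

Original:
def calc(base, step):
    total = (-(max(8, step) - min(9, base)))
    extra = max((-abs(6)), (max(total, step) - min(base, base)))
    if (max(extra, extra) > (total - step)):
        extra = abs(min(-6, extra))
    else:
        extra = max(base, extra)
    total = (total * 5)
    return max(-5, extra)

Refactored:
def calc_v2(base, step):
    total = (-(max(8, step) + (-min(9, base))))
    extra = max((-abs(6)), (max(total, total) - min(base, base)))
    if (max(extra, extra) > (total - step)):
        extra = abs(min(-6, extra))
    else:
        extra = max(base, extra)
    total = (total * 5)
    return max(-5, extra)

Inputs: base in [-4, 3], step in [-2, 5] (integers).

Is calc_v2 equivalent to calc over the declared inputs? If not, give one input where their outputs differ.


There is a counterexample at base=0, step=-2: 6 on one side, 0 on the other.
calc: total = -8; extra = -2; (max(extra, extra) > (total - step)) -> true; extra = 6; total = -40; return 6
calc_v2: total = -8; extra = -6; (max(extra, extra) > (total - step)) -> false; extra = 0; total = -40; return 0
verdict: not equivalent; witness: base=0, step=-2


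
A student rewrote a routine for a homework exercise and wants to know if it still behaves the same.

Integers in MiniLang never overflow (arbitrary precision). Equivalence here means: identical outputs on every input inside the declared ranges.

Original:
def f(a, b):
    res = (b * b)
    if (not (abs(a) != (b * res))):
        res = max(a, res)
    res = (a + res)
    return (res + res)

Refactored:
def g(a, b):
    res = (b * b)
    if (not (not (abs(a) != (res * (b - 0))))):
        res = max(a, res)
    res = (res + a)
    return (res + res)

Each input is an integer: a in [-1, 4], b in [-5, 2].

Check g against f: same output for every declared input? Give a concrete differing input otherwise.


Run the pair on a=1, b=0.
f: res=0, then (not (abs(a) != (b * res))) is false, then res=1, then returns 2
g: res=0, then (not (not (abs(a) != (res * (b - 0))))) is true, then res=1, then res=2, then returns 4
2 against 4: the behavior changed.
verdict: not equivalent; witness: a=1, b=0


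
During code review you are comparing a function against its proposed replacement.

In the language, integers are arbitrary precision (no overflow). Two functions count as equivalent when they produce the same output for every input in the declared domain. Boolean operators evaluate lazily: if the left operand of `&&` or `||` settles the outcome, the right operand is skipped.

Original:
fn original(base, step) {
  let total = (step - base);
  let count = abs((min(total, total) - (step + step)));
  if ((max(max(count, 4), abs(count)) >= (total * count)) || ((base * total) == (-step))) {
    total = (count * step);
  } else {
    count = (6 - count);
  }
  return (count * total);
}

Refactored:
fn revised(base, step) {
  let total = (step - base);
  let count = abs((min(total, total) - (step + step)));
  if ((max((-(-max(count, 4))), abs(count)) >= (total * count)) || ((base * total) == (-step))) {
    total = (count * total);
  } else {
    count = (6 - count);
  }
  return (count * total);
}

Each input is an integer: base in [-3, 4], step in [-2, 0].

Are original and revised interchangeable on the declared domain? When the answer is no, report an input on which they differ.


The rewrite breaks on base=-3, step=-2, where the results are -50 and 25.
original: total becomes 1; next count becomes 5; next ((max(max(count, 4), abs(count)) >= (total * count)) || ((base * total) == (-step))) evaluates to true; next total becomes -10; next final value -50
revised: total becomes 1; next count becomes 5; next ((max((-(-max(count, 4))), abs(count)) >= (total * count)) || ((base * total) == (-step))) evaluates to true; next total becomes 5; next final value 25
verdict: not equivalent; witness: base=-3, step=-2


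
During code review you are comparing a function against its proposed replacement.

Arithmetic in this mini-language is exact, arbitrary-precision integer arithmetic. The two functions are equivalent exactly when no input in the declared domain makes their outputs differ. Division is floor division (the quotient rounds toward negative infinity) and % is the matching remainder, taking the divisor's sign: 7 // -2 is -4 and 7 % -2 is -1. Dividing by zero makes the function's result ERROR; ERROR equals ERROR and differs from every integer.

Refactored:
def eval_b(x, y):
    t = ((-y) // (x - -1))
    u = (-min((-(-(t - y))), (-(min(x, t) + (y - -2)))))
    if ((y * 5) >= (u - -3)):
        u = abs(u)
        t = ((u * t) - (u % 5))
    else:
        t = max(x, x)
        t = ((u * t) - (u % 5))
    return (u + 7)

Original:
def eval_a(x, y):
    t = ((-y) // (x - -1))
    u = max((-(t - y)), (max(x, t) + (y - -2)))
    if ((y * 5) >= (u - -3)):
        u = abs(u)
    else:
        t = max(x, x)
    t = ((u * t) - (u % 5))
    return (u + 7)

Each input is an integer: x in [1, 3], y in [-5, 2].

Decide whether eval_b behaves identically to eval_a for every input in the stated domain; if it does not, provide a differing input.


The rewrite breaks on x=1, y=-5, where the results are 6 and 5.
eval_a: t becomes 2; next u becomes -1; next ((y * 5) >= (u - -3)) evaluates to false; next t becomes 1; next t becomes -5; next final value 6
eval_b: t becomes 2; next u becomes -2; next ((y * 5) >= (u - -3)) evaluates to false; next t becomes 1; next t becomes -5; next final value 5
verdict: not equivalent; witness: x=1, y=-5


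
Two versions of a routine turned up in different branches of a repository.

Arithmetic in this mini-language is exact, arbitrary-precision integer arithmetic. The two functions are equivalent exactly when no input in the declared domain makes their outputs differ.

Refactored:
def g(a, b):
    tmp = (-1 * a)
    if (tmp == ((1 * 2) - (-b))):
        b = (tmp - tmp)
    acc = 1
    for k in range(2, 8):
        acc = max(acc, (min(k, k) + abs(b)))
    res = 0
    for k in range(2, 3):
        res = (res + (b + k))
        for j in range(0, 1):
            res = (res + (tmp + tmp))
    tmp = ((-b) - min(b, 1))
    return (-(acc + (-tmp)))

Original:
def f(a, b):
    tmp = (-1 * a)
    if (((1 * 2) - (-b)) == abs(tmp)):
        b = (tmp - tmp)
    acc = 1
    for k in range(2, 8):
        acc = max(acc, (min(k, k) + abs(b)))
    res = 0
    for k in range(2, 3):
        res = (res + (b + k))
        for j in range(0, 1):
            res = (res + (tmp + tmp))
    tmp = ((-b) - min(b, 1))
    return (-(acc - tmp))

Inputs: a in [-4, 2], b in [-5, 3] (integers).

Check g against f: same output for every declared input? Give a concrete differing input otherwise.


Evaluate both at a=1, b=-3.
f: tmp := -1 | (((1 * 2) - (-b)) == abs(tmp)): false | acc := 1 | iter k=2: | acc := 5 | iter k=3: | acc := 6 | iter k=4: | acc := 7 | iter k=5: | acc := 8 | iter k=6: | acc := 9 | iter k=7: | acc := 10 | res := 0 | iter k=2: | res := -1 | iter j=0: | res := -3 | tmp := 6 | result -4
g: tmp := -1 | (tmp == ((1 * 2) - (-b))): true | b := 0 | acc := 1 | iter k=2: | acc := 2 | iter k=3: | acc := 3 | iter k=4: | acc := 4 | iter k=5: | acc := 5 | iter k=6: | acc := 6 | iter k=7: | acc := 7 | res := 0 | iter k=2: | res := 2 | iter j=0: | res := 0 | tmp := 0 | result -7
-4 != -7, so the rewrite changes behavior.
verdict: not equivalent; witness: a=1, b=-3
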